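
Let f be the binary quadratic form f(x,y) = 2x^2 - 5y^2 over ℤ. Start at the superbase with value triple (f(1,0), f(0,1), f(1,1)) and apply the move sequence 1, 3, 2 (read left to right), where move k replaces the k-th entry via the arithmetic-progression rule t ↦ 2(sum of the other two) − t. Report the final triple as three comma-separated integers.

start (2,-5,-3) = (f(1,0),f(0,1),f(1,1))
replace slot 1: 2·((-5)+(-3)) − 2 = -18 → (-18,-5,-3)
replace slot 3: 2·((-18)+(-5)) − (-3) = -43 → (-18,-5,-43)
replace slot 2: 2·((-18)+(-43)) − (-5) = -117 → (-18,-117,-43)

-18,-117,-43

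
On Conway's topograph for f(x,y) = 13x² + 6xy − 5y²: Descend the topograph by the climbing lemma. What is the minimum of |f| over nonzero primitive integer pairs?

descent: ρ → (-5,14,5)  [lands on river]
river: ρ → (5,16,-2)
river: ρ → (-2,16,5)
river: ρ → (5,14,-5)
river: ρ → (-5,16,2)
river: ρ → (2,16,-5)
closes: descent 1, river 6
min |a| on river = 2

2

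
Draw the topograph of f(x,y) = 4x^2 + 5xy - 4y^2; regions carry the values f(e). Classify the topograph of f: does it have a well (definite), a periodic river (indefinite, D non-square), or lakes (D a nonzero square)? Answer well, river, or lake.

D = b²−4ac = 5² − 4·4·(-4) = 89
D > 0 non-square ⇒ indefinite ⇒ periodic river

river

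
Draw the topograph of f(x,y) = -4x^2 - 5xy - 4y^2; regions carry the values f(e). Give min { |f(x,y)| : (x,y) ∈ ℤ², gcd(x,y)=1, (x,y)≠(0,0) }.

translate: b→-3 (≡5 mod 8), so (4,5,4)→(4,-3,3)
flip: (4,-3,3)→(3,3,4)
reduced (well bottom): (3,3,4) with a≤c, −a<b≤a
well minimum |f| = |-3| = 3 (negative-definite)

3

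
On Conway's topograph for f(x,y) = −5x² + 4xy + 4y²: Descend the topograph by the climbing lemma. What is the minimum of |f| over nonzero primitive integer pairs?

river: ρ → (4,4,-5)
river: ρ → (-5,6,3)
river: ρ → (3,6,-5)
river: ρ → (-5,4,4)
closes: descent 0, river 4
min |a| on river = 3

3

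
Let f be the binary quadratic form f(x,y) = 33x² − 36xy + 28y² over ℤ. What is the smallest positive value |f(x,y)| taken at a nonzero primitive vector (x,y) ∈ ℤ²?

translate: b→30 (≡-36 mod 66), so (33,-36,28)→(33,30,25)
flip: (33,30,25)→(25,-30,33)
translate: b→20 (≡-30 mod 50), so (25,-30,33)→(25,20,28)
reduced (well bottom): (25,20,28) with a≤c, −a<b≤a
well minimum = a = 25

25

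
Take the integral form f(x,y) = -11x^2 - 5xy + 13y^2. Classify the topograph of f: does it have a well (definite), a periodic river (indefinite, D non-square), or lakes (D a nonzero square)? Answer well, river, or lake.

D = b²−4ac = (-5)² − 4·(-11)·13 = 597
D > 0 non-square ⇒ indefinite ⇒ periodic river

river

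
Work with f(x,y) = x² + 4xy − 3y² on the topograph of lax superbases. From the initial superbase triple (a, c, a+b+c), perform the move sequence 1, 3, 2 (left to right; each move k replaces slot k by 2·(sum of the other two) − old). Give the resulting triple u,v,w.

start (1,-3,2) = (f(1,0),f(0,1),f(1,1))
replace slot 1: 2·((-3)+2) − 1 = -3 → (-3,-3,2)
replace slot 3: 2·((-3)+(-3)) − 2 = -14 → (-3,-3,-14)
replace slot 2: 2·((-3)+(-14)) − (-3) = -31 → (-3,-31,-14)

-3,-31,-14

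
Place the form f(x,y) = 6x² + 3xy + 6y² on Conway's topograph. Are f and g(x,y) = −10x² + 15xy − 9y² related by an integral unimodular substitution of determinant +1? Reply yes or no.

D₁ = -135, D₂ = -135
f: reduced (well bottom): (6,3,6) with a≤c, −a<b≤a
g is negative-definite; reduce −g:
−g: translate: b→5 (≡-15 mod 20), so (10,-15,9)→(10,5,4)
−g: flip: (10,5,4)→(4,-5,10)
−g: translate: b→3 (≡-5 mod 8), so (4,-5,10)→(4,3,9)
−g: reduced (well bottom): (4,3,9) with a≤c, −a<b≤a
flip sign back: reduced form of g is (-4,-3,-9)
reduced forms (6, 3, 6) vs (-4, -3, -9) ⇒ inequivalent

no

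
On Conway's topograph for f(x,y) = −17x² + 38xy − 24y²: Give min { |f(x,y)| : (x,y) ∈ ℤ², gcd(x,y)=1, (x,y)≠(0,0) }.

translate: b→-4 (≡-38 mod 34), so (17,-38,24)→(17,-4,3)
flip: (17,-4,3)→(3,4,17)
translate: b→-2 (≡4 mod 6), so (3,4,17)→(3,-2,16)
reduced (well bottom): (3,-2,16) with a≤c, −a<b≤a
well minimum |f| = |-3| = 3 (negative-definite)

3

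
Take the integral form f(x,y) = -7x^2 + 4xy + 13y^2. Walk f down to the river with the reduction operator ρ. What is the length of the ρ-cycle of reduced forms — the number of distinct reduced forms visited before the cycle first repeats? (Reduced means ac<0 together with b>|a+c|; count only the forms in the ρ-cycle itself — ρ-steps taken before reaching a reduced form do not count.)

D = 380, ⌊√D⌋ = 19
descent: ρ → (13,-4,-7)
descent: ρ → (-7,18,2)  [lands on river]
river: ρ → (2,18,-7)
river: ρ → (-7,10,10)
river: ρ → (10,10,-7)
ρ-cycle length = 4 (tail of 2 descent steps not counted)

4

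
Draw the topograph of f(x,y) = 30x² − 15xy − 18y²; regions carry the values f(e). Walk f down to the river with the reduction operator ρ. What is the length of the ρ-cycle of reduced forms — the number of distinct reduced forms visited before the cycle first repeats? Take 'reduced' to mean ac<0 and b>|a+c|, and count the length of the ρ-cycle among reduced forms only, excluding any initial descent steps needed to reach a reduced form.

D = 2385, ⌊√D⌋ = 48
descent: ρ → (-18,15,30)  [lands on river]
river: ρ → (30,45,-3)
river: ρ → (-3,45,30)
river: ρ → (30,15,-18)
river: ρ → (-18,21,27)
river: ρ → (27,33,-12)
river: ρ → (-12,39,18)
river: ρ → (18,33,-18)
river: ρ → (-18,39,12)
river: ρ → (12,33,-27)
river: ρ → (-27,21,18)
river: ρ → (18,15,-30)
river: ρ → (-30,45,3)
river: ρ → (3,45,-30)
river: ρ → (-30,15,18)
river: ρ → (18,21,-27)
river: ρ → (-27,33,12)
river: ρ → (12,39,-18)
river: ρ → (-18,33,18)
river: ρ → (18,39,-12)
river: ρ → (-12,33,27)
river: ρ → (27,21,-18)
ρ-cycle length = 22 (tail of 1 descent step not counted)

22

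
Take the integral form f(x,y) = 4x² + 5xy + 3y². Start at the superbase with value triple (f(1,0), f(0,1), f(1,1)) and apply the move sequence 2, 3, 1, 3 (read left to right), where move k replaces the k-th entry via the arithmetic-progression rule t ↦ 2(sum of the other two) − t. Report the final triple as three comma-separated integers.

start (4,3,12) = (f(1,0),f(0,1),f(1,1))
replace slot 2: 2·(4+12) − 3 = 29 → (4,29,12)
replace slot 3: 2·(4+29) − 12 = 54 → (4,29,54)
replace slot 1: 2·(29+54) − 4 = 162 → (162,29,54)
replace slot 3: 2·(162+29) − 54 = 328 → (162,29,328)

162,29,328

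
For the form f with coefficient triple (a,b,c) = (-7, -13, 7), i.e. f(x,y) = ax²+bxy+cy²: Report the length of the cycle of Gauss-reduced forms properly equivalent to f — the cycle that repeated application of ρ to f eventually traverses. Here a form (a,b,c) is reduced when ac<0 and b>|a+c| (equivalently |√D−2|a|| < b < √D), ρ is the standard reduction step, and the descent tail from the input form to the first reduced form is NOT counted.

D = 365, ⌊√D⌋ = 19
descent: ρ → (7,13,-7)  [lands on river]
river: ρ → (-7,15,5)
river: ρ → (5,15,-7)
river: ρ → (-7,13,7)
river: ρ → (7,15,-5)
river: ρ → (-5,15,7)
ρ-cycle length = 6 (tail of 1 descent step not counted)

6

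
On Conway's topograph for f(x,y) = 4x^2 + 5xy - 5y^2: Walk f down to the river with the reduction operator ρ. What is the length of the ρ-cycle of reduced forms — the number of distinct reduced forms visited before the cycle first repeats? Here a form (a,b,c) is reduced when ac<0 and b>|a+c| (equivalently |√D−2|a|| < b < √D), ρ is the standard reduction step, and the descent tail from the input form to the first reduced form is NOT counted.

D = 105, ⌊√D⌋ = 10
river: ρ → (-5,5,4)
river: ρ → (4,3,-6)
river: ρ → (-6,9,1)
river: ρ → (1,9,-6)
river: ρ → (-6,3,4)
river: ρ → (4,5,-5)
ρ-cycle length = 6 (tail of 0 descent steps not counted)

6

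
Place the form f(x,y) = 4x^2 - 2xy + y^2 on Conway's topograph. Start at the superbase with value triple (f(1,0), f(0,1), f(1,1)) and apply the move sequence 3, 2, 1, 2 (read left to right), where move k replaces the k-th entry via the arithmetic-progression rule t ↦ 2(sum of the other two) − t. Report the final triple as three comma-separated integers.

start (4,1,3) = (f(1,0),f(0,1),f(1,1))
replace slot 3: 2·(4+1) − 3 = 7 → (4,1,7)
replace slot 2: 2·(4+7) − 1 = 21 → (4,21,7)
replace slot 1: 2·(21+7) − 4 = 52 → (52,21,7)
replace slot 2: 2·(52+7) − 21 = 97 → (52,97,7)

52,97,7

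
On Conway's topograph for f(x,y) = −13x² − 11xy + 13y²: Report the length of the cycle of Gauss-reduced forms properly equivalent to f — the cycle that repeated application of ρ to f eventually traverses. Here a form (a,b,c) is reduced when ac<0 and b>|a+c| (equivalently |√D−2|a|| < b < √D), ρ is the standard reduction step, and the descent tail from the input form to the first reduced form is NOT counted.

D = 797, ⌊√D⌋ = 28
descent: ρ → (13,11,-13)  [lands on river]
river: ρ → (-13,15,11)
river: ρ → (11,7,-17)
river: ρ → (-17,27,1)
river: ρ → (1,27,-17)
river: ρ → (-17,7,11)
river: ρ → (11,15,-13)
river: ρ → (-13,11,13)
river: ρ → (13,15,-11)
river: ρ → (-11,7,17)
river: ρ → (17,27,-1)
river: ρ → (-1,27,17)
river: ρ → (17,7,-11)
river: ρ → (-11,15,13)
ρ-cycle length = 14 (tail of 1 descent step not counted)

14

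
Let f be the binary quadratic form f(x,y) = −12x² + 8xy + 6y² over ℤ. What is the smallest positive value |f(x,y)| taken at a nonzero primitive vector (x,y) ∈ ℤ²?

river: ρ → (6,16,-4)
river: ρ → (-4,16,6)
river: ρ → (6,8,-12)
river: ρ → (-12,16,2)
river: ρ → (2,16,-12)
river: ρ → (-12,8,6)
closes: descent 0, river 6
min |a| on river = 2

2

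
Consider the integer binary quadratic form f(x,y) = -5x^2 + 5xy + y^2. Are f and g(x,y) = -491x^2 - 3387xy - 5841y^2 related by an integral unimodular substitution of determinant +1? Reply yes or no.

D₁ = 45, D₂ = 45
river cycle of f (length 2): (1, 5, -5), (-5, 5, 1)
river cycle of g (length 2): (-5, 5, 1), (1, 5, -5)
cycles coincide ⇒ equivalent

yes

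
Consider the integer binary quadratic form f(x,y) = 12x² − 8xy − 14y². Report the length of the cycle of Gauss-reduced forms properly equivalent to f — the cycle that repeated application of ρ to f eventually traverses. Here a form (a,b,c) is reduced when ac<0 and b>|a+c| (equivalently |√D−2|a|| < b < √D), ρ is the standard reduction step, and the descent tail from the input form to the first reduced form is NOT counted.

D = 736, ⌊√D⌋ = 27
descent: ρ → (-14,8,12)  [lands on river]
river: ρ → (12,16,-10)
river: ρ → (-10,24,4)
river: ρ → (4,24,-10)
river: ρ → (-10,16,12)
river: ρ → (12,8,-14)
river: ρ → (-14,20,6)
river: ρ → (6,16,-20)
river: ρ → (-20,24,2)
river: ρ → (2,24,-20)
river: ρ → (-20,16,6)
river: ρ → (6,20,-14)
ρ-cycle length = 12 (tail of 1 descent step not counted)

12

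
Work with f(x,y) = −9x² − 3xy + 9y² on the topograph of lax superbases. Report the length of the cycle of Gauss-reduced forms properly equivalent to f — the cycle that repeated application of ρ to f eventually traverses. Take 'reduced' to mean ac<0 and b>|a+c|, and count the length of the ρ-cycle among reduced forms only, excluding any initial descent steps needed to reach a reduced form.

D = 333, ⌊√D⌋ = 18
descent: ρ → (9,3,-9)  [lands on river]
river: ρ → (-9,15,3)
river: ρ → (3,15,-9)
river: ρ → (-9,3,9)
river: ρ → (9,15,-3)
river: ρ → (-3,15,9)
ρ-cycle length = 6 (tail of 1 descent step not counted)

6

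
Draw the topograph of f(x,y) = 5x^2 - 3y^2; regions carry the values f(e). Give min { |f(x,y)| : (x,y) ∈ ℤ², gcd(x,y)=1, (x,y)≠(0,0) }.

descent: ρ → (-3,6,2)  [lands on river]
river: ρ → (2,6,-3)
closes: descent 1, river 2
min |a| on river = 2

2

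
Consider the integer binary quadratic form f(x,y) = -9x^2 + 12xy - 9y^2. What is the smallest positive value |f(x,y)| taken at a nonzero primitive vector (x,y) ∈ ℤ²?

translate: b→6 (≡-12 mod 18), so (9,-12,9)→(9,6,6)
flip: (9,6,6)→(6,-6,9)
translate: b→6 (≡-6 mod 12), so (6,-6,9)→(6,6,9)
reduced (well bottom): (6,6,9) with a≤c, −a<b≤a
well minimum |f| = |-6| = 6 (negative-definite)

6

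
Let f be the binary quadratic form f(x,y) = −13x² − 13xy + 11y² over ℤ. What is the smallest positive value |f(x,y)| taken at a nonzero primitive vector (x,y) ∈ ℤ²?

descent: ρ → (11,13,-13)  [lands on river]
river: ρ → (-13,13,11)
river: ρ → (11,9,-15)
river: ρ → (-15,21,5)
river: ρ → (5,19,-19)
river: ρ → (-19,19,5)
river: ρ → (5,21,-15)
river: ρ → (-15,9,11)
closes: descent 1, river 8
min |a| on river = 5

5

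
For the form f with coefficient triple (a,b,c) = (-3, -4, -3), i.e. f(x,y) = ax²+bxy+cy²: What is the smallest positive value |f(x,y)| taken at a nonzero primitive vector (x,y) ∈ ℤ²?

translate: b→-2 (≡4 mod 6), so (3,4,3)→(3,-2,2)
flip: (3,-2,2)→(2,2,3)
reduced (well bottom): (2,2,3) with a≤c, −a<b≤a
well minimum |f| = |-2| = 2 (negative-definite)

2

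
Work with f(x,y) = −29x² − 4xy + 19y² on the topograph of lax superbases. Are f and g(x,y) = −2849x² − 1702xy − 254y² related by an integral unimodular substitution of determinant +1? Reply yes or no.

D₁ = 2220, D₂ = 2220
river cycle of f (length 8): (19, 42, -6), (-6, 42, 19), (19, 34, -14), (-14, 22, 31), (31, 40, -5), (-5, 40, 31), (31, 22, -14), (-14, 34, 19)
river cycle of g (length 8): (19, 42, -6), (-6, 42, 19), (19, 34, -14), (-14, 22, 31), (31, 40, -5), (-5, 40, 31), (31, 22, -14), (-14, 34, 19)
cycles coincide ⇒ equivalent

yes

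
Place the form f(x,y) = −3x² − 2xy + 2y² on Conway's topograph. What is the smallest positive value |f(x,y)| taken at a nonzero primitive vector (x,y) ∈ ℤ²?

descent: ρ → (2,2,-3)  [lands on river]
river: ρ → (-3,4,1)
river: ρ → (1,4,-3)
river: ρ → (-3,2,2)
closes: descent 1, river 4
min |a| on river = 1

1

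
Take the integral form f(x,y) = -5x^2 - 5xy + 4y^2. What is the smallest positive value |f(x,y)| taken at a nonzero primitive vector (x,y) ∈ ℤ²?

descent: ρ → (4,5,-5)  [lands on river]
river: ρ → (-5,5,4)
river: ρ → (4,3,-6)
river: ρ → (-6,9,1)
river: ρ → (1,9,-6)
river: ρ → (-6,3,4)
closes: descent 1, river 6
min |a| on river = 1

1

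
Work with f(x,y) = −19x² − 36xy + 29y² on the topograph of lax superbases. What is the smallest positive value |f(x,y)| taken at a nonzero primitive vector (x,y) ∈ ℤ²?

descent: ρ → (29,36,-19)  [lands on river]
river: ρ → (-19,40,25)
river: ρ → (25,10,-34)
river: ρ → (-34,58,1)
river: ρ → (1,58,-34)
river: ρ → (-34,10,25)
river: ρ → (25,40,-19)
river: ρ → (-19,36,29)
river: ρ → (29,22,-26)
river: ρ → (-26,30,25)
river: ρ → (25,20,-31)
river: ρ → (-31,42,14)
river: ρ → (14,42,-31)
river: ρ → (-31,20,25)
river: ρ → (25,30,-26)
river: ρ → (-26,22,29)
closes: descent 1, river 16
min |a| on river = 1

1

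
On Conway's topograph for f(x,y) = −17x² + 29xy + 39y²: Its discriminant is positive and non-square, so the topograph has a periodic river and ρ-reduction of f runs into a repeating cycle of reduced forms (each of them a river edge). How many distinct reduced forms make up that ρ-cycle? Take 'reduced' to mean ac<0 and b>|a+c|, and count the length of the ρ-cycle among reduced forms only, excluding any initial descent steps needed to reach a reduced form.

D = 3493, ⌊√D⌋ = 59
river: ρ → (39,49,-7)
river: ρ → (-7,49,39)
river: ρ → (39,29,-17)
river: ρ → (-17,39,29)
river: ρ → (29,19,-27)
river: ρ → (-27,35,21)
river: ρ → (21,49,-13)
river: ρ → (-13,55,9)
river: ρ → (9,53,-19)
river: ρ → (-19,23,39)
river: ρ → (39,55,-3)
river: ρ → (-3,59,1)
river: ρ → (1,59,-3)
river: ρ → (-3,55,39)
river: ρ → (39,23,-19)
river: ρ → (-19,53,9)
river: ρ → (9,55,-13)
river: ρ → (-13,49,21)
river: ρ → (21,35,-27)
river: ρ → (-27,19,29)
river: ρ → (29,39,-17)
river: ρ → (-17,29,39)
ρ-cycle length = 22 (tail of 0 descent steps not counted)

22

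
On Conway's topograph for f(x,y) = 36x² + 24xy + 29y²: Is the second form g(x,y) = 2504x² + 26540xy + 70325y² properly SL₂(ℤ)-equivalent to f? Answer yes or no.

D₁ = -3600, D₂ = -3600
f: flip: (36,24,29)→(29,-24,36)
f: reduced (well bottom): (29,-24,36) with a≤c, −a<b≤a
g: translate: b→1500 (≡26540 mod 5008), so (2504,26540,70325)→(2504,1500,225)
g: flip: (2504,1500,225)→(225,-1500,2504)
g: translate: b→-150 (≡-1500 mod 450), so (225,-1500,2504)→(225,-150,29)
g: flip: (225,-150,29)→(29,150,225)
g: translate: b→-24 (≡150 mod 58), so (29,150,225)→(29,-24,36)
g: reduced (well bottom): (29,-24,36) with a≤c, −a<b≤a
reduced forms (29, -24, 36) vs (29, -24, 36) ⇒ equivalent

yes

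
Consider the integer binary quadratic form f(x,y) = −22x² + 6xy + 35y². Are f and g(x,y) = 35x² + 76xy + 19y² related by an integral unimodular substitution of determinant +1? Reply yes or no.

D₁ = 3116, D₂ = 3116
river cycle of f (length 18): (-22, 50, 7), (7, 48, -29), (-29, 10, 26), (26, 42, -13), (-13, 36, 35), (35, 34, -14), (-14, 50, 11), (11, 38, -38), (-38, 38, 11), (11, 50, -14), … (8 more)
river cycle of g (length 18): (19, 38, -22), (-22, 50, 7), (7, 48, -29), (-29, 10, 26), (26, 42, -13), (-13, 36, 35), (35, 34, -14), (-14, 50, 11), (11, 38, -38), (-38, 38, 11), … (8 more)
cycles coincide ⇒ equivalent

yes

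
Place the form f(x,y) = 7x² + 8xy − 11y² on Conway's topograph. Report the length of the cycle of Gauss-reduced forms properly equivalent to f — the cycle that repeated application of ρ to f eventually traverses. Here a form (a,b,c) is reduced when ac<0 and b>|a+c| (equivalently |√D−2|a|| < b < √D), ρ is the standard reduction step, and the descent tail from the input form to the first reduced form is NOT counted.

D = 372, ⌊√D⌋ = 19
river: ρ → (-11,14,4)
river: ρ → (4,18,-3)
river: ρ → (-3,18,4)
river: ρ → (4,14,-11)
river: ρ → (-11,8,7)
river: ρ → (7,6,-12)
river: ρ → (-12,18,1)
river: ρ → (1,18,-12)
river: ρ → (-12,6,7)
river: ρ → (7,8,-11)
ρ-cycle length = 10 (tail of 0 descent steps not counted)

10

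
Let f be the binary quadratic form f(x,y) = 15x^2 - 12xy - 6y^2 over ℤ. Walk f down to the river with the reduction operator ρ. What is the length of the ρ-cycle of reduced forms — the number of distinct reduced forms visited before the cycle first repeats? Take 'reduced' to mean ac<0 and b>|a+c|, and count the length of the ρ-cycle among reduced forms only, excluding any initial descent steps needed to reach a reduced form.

D = 504, ⌊√D⌋ = 22
descent: ρ → (-6,12,15)  [lands on river]
river: ρ → (15,18,-3)
river: ρ → (-3,18,15)
river: ρ → (15,12,-6)
ρ-cycle length = 4 (tail of 1 descent step not counted)

4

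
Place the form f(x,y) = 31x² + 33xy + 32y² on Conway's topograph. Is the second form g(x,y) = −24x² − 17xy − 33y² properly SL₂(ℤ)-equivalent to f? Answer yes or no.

D₁ = -2879, D₂ = -2879
f: translate: b→-29 (≡33 mod 62), so (31,33,32)→(31,-29,30)
f: flip: (31,-29,30)→(30,29,31)
f: reduced (well bottom): (30,29,31) with a≤c, −a<b≤a
g is negative-definite; reduce −g:
−g: reduced (well bottom): (24,17,33) with a≤c, −a<b≤a
flip sign back: reduced form of g is (-24,-17,-33)
reduced forms (30, 29, 31) vs (-24, -17, -33) ⇒ inequivalent

no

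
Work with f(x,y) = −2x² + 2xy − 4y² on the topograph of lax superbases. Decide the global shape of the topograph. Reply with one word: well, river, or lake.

D = b²−4ac = 2² − 4·(-2)·(-4) = -28
D < 0 ⇒ definite ⇒ every region one sign ⇒ single well

well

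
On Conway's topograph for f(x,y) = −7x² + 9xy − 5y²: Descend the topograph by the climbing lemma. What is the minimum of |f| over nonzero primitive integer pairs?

translate: b→5 (≡-9 mod 14), so (7,-9,5)→(7,5,3)
flip: (7,5,3)→(3,-5,7)
translate: b→1 (≡-5 mod 6), so (3,-5,7)→(3,1,5)
reduced (well bottom): (3,1,5) with a≤c, −a<b≤a
well minimum |f| = |-3| = 3 (negative-definite)

3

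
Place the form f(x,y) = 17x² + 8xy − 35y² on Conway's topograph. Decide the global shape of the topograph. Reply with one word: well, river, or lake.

D = b²−4ac = 8² − 4·17·(-35) = 2444
D > 0 non-square ⇒ indefinite ⇒ periodic river

river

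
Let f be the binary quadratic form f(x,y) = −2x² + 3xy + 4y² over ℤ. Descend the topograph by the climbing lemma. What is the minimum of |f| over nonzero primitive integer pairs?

river: ρ → (4,5,-1)
river: ρ → (-1,5,4)
river: ρ → (4,3,-2)
river: ρ → (-2,5,2)
river: ρ → (2,3,-4)
river: ρ → (-4,5,1)
river: ρ → (1,5,-4)
river: ρ → (-4,3,2)
river: ρ → (2,5,-2)
river: ρ → (-2,3,4)
closes: descent 0, river 10
min |a| on river = 1

1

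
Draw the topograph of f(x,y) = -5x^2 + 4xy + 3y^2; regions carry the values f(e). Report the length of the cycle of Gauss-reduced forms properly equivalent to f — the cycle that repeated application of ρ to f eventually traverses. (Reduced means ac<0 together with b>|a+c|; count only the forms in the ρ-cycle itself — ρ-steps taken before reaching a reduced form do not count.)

D = 76, ⌊√D⌋ = 8
river: ρ → (3,8,-1)
river: ρ → (-1,8,3)
river: ρ → (3,4,-5)
river: ρ → (-5,6,2)
river: ρ → (2,6,-5)
river: ρ → (-5,4,3)
ρ-cycle length = 6 (tail of 0 descent steps not counted)

6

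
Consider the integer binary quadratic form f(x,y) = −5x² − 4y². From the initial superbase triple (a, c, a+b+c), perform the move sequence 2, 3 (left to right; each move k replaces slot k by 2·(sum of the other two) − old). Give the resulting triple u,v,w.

start (-5,-4,-9) = (f(1,0),f(0,1),f(1,1))
replace slot 2: 2·((-5)+(-9)) − (-4) = -24 → (-5,-24,-9)
replace slot 3: 2·((-5)+(-24)) − (-9) = -49 → (-5,-24,-49)

-5,-24,-49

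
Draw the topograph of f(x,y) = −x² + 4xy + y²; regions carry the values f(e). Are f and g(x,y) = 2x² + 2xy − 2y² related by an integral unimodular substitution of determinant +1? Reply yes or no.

D₁ = 20, D₂ = 20
river cycle of f (length 2): (1, 4, -1), (-1, 4, 1)
river cycle of g (length 2): (-2, 2, 2), (2, 2, -2)
cycles differ ⇒ inequivalent

no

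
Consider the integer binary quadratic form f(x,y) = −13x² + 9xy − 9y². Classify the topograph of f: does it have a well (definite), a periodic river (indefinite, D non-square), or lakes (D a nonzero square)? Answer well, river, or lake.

D = b²−4ac = 9² − 4·(-13)·(-9) = -387
D < 0 ⇒ definite ⇒ every region one sign ⇒ single well

well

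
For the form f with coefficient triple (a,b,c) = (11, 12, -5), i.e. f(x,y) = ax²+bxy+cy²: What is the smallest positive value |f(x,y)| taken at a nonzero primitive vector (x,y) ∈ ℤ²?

river: ρ → (-5,18,2)
river: ρ → (2,18,-5)
river: ρ → (-5,12,11)
river: ρ → (11,10,-6)
river: ρ → (-6,14,7)
river: ρ → (7,14,-6)
river: ρ → (-6,10,11)
river: ρ → (11,12,-5)
closes: descent 0, river 8
min |a| on river = 2

2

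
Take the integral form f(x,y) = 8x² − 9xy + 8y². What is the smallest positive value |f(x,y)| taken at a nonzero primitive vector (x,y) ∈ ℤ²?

translate: b→7 (≡-9 mod 16), so (8,-9,8)→(8,7,7)
flip: (8,7,7)→(7,-7,8)
translate: b→7 (≡-7 mod 14), so (7,-7,8)→(7,7,8)
reduced (well bottom): (7,7,8) with a≤c, −a<b≤a
well minimum = a = 7

7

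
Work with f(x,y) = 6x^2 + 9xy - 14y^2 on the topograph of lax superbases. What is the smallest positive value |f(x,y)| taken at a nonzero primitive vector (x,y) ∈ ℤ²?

river: ρ → (-14,19,1)
river: ρ → (1,19,-14)
river: ρ → (-14,9,6)
river: ρ → (6,15,-8)
river: ρ → (-8,17,4)
river: ρ → (4,15,-12)
river: ρ → (-12,9,7)
river: ρ → (7,19,-2)
river: ρ → (-2,17,16)
river: ρ → (16,15,-3)
river: ρ → (-3,15,16)
river: ρ → (16,17,-2)
river: ρ → (-2,19,7)
river: ρ → (7,9,-12)
river: ρ → (-12,15,4)
river: ρ → (4,17,-8)
river: ρ → (-8,15,6)
river: ρ → (6,9,-14)
closes: descent 0, river 18
min |a| on river = 1

1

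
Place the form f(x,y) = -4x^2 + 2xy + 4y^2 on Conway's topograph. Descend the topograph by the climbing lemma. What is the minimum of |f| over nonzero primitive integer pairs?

river: ρ → (4,6,-2)
river: ρ → (-2,6,4)
river: ρ → (4,2,-4)
river: ρ → (-4,6,2)
river: ρ → (2,6,-4)
river: ρ → (-4,2,4)
closes: descent 0, river 6
min |a| on river = 2

2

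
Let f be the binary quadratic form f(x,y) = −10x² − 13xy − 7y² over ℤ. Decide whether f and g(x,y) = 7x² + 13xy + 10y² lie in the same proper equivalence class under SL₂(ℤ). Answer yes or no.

D₁ = -111, D₂ = -111
f is negative-definite; reduce −f:
−f: translate: b→-7 (≡13 mod 20), so (10,13,7)→(10,-7,4)
−f: flip: (10,-7,4)→(4,7,10)
−f: translate: b→-1 (≡7 mod 8), so (4,7,10)→(4,-1,7)
−f: reduced (well bottom): (4,-1,7) with a≤c, −a<b≤a
flip sign back: reduced form of f is (-4,1,-7)
g: translate: b→-1 (≡13 mod 14), so (7,13,10)→(7,-1,4)
g: flip: (7,-1,4)→(4,1,7)
g: reduced (well bottom): (4,1,7) with a≤c, −a<b≤a
reduced forms (-4, 1, -7) vs (4, 1, 7) ⇒ inequivalent

no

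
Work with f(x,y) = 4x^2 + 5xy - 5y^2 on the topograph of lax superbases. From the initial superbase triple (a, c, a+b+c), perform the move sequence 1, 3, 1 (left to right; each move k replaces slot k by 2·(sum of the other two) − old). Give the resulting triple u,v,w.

start (4,-5,4) = (f(1,0),f(0,1),f(1,1))
replace slot 1: 2·((-5)+4) − 4 = -6 → (-6,-5,4)
replace slot 3: 2·((-6)+(-5)) − 4 = -26 → (-6,-5,-26)
replace slot 1: 2·((-5)+(-26)) − (-6) = -56 → (-56,-5,-26)

-56,-5,-26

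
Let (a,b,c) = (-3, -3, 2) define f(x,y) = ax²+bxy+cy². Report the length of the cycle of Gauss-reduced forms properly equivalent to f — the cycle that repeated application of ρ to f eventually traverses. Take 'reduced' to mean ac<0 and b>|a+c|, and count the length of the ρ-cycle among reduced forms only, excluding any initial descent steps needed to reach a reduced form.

D = 33, ⌊√D⌋ = 5
descent: ρ → (2,3,-3)  [lands on river]
river: ρ → (-3,3,2)
river: ρ → (2,5,-1)
river: ρ → (-1,5,2)
ρ-cycle length = 4 (tail of 1 descent step not counted)

4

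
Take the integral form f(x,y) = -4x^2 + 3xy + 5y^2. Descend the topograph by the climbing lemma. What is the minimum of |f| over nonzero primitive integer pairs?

river: ρ → (5,7,-2)
river: ρ → (-2,9,1)
river: ρ → (1,9,-2)
river: ρ → (-2,7,5)
river: ρ → (5,3,-4)
river: ρ → (-4,5,4)
river: ρ → (4,3,-5)
river: ρ → (-5,7,2)
river: ρ → (2,9,-1)
river: ρ → (-1,9,2)
river: ρ → (2,7,-5)
river: ρ → (-5,3,4)
river: ρ → (4,5,-4)
river: ρ → (-4,3,5)
closes: descent 0, river 14
min |a| on river = 1

1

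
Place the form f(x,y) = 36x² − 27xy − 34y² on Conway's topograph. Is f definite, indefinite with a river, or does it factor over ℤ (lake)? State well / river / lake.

D = b²−4ac = (-27)² − 4·36·(-34) = 5625
D = 75² is a perfect square ⇒ form factors over ℤ ⇒ lakes

lake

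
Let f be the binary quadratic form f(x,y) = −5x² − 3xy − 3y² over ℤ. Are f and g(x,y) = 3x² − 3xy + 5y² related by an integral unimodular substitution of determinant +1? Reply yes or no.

D₁ = -51, D₂ = -51
f is negative-definite; reduce −f:
−f: flip: (5,3,3)→(3,-3,5)
−f: translate: b→3 (≡-3 mod 6), so (3,-3,5)→(3,3,5)
−f: reduced (well bottom): (3,3,5) with a≤c, −a<b≤a
flip sign back: reduced form of f is (-3,-3,-5)
g: translate: b→3 (≡-3 mod 6), so (3,-3,5)→(3,3,5)
g: reduced (well bottom): (3,3,5) with a≤c, −a<b≤a
reduced forms (-3, -3, -5) vs (3, 3, 5) ⇒ inequivalent

no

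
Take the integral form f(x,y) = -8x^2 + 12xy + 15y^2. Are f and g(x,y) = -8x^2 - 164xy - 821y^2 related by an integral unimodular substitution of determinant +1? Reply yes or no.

D₁ = 624, D₂ = 624
river cycle of f (length 4): (15, 18, -5), (-5, 22, 7), (7, 20, -8), (-8, 12, 15)
river cycle of g (length 4): (-8, 12, 15), (15, 18, -5), (-5, 22, 7), (7, 20, -8)
cycles coincide ⇒ equivalent

yes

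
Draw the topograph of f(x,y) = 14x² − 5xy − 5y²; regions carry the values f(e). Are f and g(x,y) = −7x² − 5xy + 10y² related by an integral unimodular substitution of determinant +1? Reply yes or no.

D₁ = 305, D₂ = 305
river cycle of f (length 4): (-5, 15, 4), (4, 17, -1), (-1, 17, 4), (4, 15, -5)
river cycle of g (length 8): (10, 5, -7), (-7, 9, 8), (8, 7, -8), (-8, 9, 7), (7, 5, -10), (-10, 15, 2), (2, 17, -2), (-2, 15, 10)
cycles differ ⇒ inequivalent

no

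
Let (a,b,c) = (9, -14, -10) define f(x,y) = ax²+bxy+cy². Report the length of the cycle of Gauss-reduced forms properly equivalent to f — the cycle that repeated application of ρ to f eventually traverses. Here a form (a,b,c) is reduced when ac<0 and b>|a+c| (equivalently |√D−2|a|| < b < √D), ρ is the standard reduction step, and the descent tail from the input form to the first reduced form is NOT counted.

D = 556, ⌊√D⌋ = 23
descent: ρ → (-10,14,9)  [lands on river]
river: ρ → (9,22,-2)
river: ρ → (-2,22,9)
river: ρ → (9,14,-10)
river: ρ → (-10,6,13)
river: ρ → (13,20,-3)
river: ρ → (-3,22,6)
river: ρ → (6,14,-15)
river: ρ → (-15,16,5)
river: ρ → (5,14,-18)
river: ρ → (-18,22,1)
river: ρ → (1,22,-18)
river: ρ → (-18,14,5)
river: ρ → (5,16,-15)
river: ρ → (-15,14,6)
river: ρ → (6,22,-3)
river: ρ → (-3,20,13)
river: ρ → (13,6,-10)
ρ-cycle length = 18 (tail of 1 descent step not counted)

18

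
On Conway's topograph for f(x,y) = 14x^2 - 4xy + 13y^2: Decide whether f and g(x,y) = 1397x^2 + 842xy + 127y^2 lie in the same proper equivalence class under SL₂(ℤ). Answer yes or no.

D₁ = -712, D₂ = -712
f: flip: (14,-4,13)→(13,4,14)
f: reduced (well bottom): (13,4,14) with a≤c, −a<b≤a
g: flip: (1397,842,127)→(127,-842,1397)
g: translate: b→-80 (≡-842 mod 254), so (127,-842,1397)→(127,-80,14)
g: flip: (127,-80,14)→(14,80,127)
g: translate: b→-4 (≡80 mod 28), so (14,80,127)→(14,-4,13)
g: flip: (14,-4,13)→(13,4,14)
g: reduced (well bottom): (13,4,14) with a≤c, −a<b≤a
reduced forms (13, 4, 14) vs (13, 4, 14) ⇒ equivalent

yes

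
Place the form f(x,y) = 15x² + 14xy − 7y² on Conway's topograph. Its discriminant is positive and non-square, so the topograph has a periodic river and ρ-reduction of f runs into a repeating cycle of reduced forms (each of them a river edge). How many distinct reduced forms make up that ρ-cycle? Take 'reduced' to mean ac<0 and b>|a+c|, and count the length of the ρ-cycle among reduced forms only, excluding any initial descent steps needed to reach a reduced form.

D = 616, ⌊√D⌋ = 24
river: ρ → (-7,14,15)
river: ρ → (15,16,-6)
river: ρ → (-6,20,9)
river: ρ → (9,16,-10)
river: ρ → (-10,24,1)
river: ρ → (1,24,-10)
river: ρ → (-10,16,9)
river: ρ → (9,20,-6)
river: ρ → (-6,16,15)
river: ρ → (15,14,-7)
ρ-cycle length = 10 (tail of 0 descent steps not counted)

10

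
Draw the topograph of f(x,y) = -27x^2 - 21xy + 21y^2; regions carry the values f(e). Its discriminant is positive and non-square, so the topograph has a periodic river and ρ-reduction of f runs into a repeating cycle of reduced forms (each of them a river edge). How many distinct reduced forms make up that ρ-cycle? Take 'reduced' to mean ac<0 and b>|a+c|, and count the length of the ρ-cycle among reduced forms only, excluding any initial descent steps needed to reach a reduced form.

D = 2709, ⌊√D⌋ = 52
descent: ρ → (21,21,-27)  [lands on river]
river: ρ → (-27,33,15)
river: ρ → (15,27,-33)
river: ρ → (-33,39,9)
river: ρ → (9,51,-3)
river: ρ → (-3,51,9)
river: ρ → (9,39,-33)
river: ρ → (-33,27,15)
river: ρ → (15,33,-27)
river: ρ → (-27,21,21)
ρ-cycle length = 10 (tail of 1 descent step not counted)

10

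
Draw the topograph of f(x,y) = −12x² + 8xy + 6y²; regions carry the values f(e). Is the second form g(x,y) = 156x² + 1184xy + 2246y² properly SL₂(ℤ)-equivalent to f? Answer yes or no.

D₁ = 352, D₂ = 352
river cycle of f (length 6): (6, 16, -4), (-4, 16, 6), (6, 8, -12), (-12, 16, 2), (2, 16, -12), (-12, 8, 6)
river cycle of g (length 6): (6, 16, -4), (-4, 16, 6), (6, 8, -12), (-12, 16, 2), (2, 16, -12), (-12, 8, 6)
cycles coincide ⇒ equivalent

yes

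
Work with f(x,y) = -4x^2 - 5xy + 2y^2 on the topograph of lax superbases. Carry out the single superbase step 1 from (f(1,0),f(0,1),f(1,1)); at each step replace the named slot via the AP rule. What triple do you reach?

start (-4,2,-7) = (f(1,0),f(0,1),f(1,1))
replace slot 1: 2·(2+(-7)) − (-4) = -6 → (-6,2,-7)

-6,2,-7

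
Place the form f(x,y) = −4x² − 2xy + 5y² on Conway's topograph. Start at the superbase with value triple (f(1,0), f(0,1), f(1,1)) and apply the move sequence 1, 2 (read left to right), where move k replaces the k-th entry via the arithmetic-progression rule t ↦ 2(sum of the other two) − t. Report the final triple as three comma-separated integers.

start (-4,5,-1) = (f(1,0),f(0,1),f(1,1))
replace slot 1: 2·(5+(-1)) − (-4) = 12 → (12,5,-1)
replace slot 2: 2·(12+(-1)) − 5 = 17 → (12,17,-1)

12,17,-1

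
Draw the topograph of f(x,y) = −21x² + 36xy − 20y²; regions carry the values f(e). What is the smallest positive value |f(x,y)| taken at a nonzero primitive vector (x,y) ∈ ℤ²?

translate: b→6 (≡-36 mod 42), so (21,-36,20)→(21,6,5)
flip: (21,6,5)→(5,-6,21)
translate: b→4 (≡-6 mod 10), so (5,-6,21)→(5,4,20)
reduced (well bottom): (5,4,20) with a≤c, −a<b≤a
well minimum |f| = |-5| = 5 (negative-definite)

5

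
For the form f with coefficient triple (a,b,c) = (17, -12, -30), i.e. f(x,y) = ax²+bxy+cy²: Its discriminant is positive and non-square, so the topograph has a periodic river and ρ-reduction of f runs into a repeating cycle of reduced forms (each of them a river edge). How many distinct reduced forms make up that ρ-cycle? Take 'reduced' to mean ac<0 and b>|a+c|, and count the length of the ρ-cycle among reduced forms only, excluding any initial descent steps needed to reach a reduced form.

D = 2184, ⌊√D⌋ = 46
descent: ρ → (-30,12,17)
descent: ρ → (17,22,-25)  [lands on river]
river: ρ → (-25,28,14)
river: ρ → (14,28,-25)
river: ρ → (-25,22,17)
river: ρ → (17,46,-1)
river: ρ → (-1,46,17)
ρ-cycle length = 6 (tail of 2 descent steps not counted)

6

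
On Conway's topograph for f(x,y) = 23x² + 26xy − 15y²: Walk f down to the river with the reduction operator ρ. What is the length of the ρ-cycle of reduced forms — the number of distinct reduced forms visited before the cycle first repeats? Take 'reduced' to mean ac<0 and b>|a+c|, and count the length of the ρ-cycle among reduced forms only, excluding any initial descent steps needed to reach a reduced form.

D = 2056, ⌊√D⌋ = 45
river: ρ → (-15,34,15)
river: ρ → (15,26,-23)
river: ρ → (-23,20,18)
river: ρ → (18,16,-25)
river: ρ → (-25,34,9)
river: ρ → (9,38,-17)
river: ρ → (-17,30,17)
river: ρ → (17,38,-9)
river: ρ → (-9,34,25)
river: ρ → (25,16,-18)
river: ρ → (-18,20,23)
river: ρ → (23,26,-15)
ρ-cycle length = 12 (tail of 0 descent steps not counted)

12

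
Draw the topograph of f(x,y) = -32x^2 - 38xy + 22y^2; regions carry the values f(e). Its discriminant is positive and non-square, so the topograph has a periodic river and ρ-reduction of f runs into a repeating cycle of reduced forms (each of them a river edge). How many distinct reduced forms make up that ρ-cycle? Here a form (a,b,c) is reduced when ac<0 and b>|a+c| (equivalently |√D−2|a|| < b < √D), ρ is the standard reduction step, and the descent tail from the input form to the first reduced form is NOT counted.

D = 4260, ⌊√D⌋ = 65
descent: ρ → (22,38,-32)  [lands on river]
river: ρ → (-32,26,28)
river: ρ → (28,30,-30)
river: ρ → (-30,30,28)
river: ρ → (28,26,-32)
river: ρ → (-32,38,22)
river: ρ → (22,50,-20)
river: ρ → (-20,30,42)
river: ρ → (42,54,-8)
river: ρ → (-8,58,28)
river: ρ → (28,54,-12)
river: ρ → (-12,42,52)
river: ρ → (52,62,-2)
river: ρ → (-2,62,52)
river: ρ → (52,42,-12)
river: ρ → (-12,54,28)
river: ρ → (28,58,-8)
river: ρ → (-8,54,42)
river: ρ → (42,30,-20)
river: ρ → (-20,50,22)
ρ-cycle length = 20 (tail of 1 descent step not counted)

20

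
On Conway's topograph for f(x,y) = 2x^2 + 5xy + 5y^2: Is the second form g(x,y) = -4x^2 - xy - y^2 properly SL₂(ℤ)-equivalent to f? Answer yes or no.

D₁ = -15, D₂ = -15
f: translate: b→1 (≡5 mod 4), so (2,5,5)→(2,1,2)
f: reduced (well bottom): (2,1,2) with a≤c, −a<b≤a
g is negative-definite; reduce −g:
−g: flip: (4,1,1)→(1,-1,4)
−g: translate: b→1 (≡-1 mod 2), so (1,-1,4)→(1,1,4)
−g: reduced (well bottom): (1,1,4) with a≤c, −a<b≤a
flip sign back: reduced form of g is (-1,-1,-4)
reduced forms (2, 1, 2) vs (-1, -1, -4) ⇒ inequivalent

no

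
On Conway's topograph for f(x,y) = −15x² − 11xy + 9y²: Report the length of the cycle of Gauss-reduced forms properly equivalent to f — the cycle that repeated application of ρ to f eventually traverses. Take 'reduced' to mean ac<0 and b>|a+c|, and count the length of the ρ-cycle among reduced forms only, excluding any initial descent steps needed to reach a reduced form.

D = 661, ⌊√D⌋ = 25
descent: ρ → (9,11,-15)  [lands on river]
river: ρ → (-15,19,5)
river: ρ → (5,21,-11)
river: ρ → (-11,23,3)
river: ρ → (3,25,-3)
river: ρ → (-3,23,11)
river: ρ → (11,21,-5)
river: ρ → (-5,19,15)
river: ρ → (15,11,-9)
river: ρ → (-9,25,1)
river: ρ → (1,25,-9)
river: ρ → (-9,11,15)
river: ρ → (15,19,-5)
river: ρ → (-5,21,11)
river: ρ → (11,23,-3)
river: ρ → (-3,25,3)
river: ρ → (3,23,-11)
river: ρ → (-11,21,5)
river: ρ → (5,19,-15)
river: ρ → (-15,11,9)
river: ρ → (9,25,-1)
river: ρ → (-1,25,9)
ρ-cycle length = 22 (tail of 1 descent step not counted)

22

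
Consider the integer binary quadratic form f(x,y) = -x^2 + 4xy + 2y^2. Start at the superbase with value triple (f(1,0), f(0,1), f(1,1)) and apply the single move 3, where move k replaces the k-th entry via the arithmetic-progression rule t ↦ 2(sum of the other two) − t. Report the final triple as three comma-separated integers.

start (-1,2,5) = (f(1,0),f(0,1),f(1,1))
replace slot 3: 2·((-1)+2) − 5 = -3 → (-1,2,-3)

-1,2,-3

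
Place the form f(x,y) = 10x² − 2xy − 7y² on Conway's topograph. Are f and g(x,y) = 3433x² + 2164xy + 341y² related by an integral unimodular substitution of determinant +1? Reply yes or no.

D₁ = 284, D₂ = 284
river cycle of f (length 8): (-7, 16, 1), (1, 16, -7), (-7, 12, 5), (5, 8, -11), (-11, 14, 2), (2, 14, -11), (-11, 8, 5), (5, 12, -7)
river cycle of g (length 8): (-7, 16, 1), (1, 16, -7), (-7, 12, 5), (5, 8, -11), (-11, 14, 2), (2, 14, -11), (-11, 8, 5), (5, 12, -7)
cycles coincide ⇒ equivalent

yes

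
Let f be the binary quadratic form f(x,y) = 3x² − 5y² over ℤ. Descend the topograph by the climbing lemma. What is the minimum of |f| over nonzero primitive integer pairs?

descent: ρ → (-5,0,3)
descent: ρ → (3,6,-2)  [lands on river]
river: ρ → (-2,6,3)
closes: descent 2, river 2
min |a| on river = 2

2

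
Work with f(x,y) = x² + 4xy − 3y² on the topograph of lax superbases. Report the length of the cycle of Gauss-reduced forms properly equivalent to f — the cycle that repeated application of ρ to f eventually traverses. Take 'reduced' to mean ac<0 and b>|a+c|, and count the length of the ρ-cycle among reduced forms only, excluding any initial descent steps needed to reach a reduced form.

D = 28, ⌊√D⌋ = 5
river: ρ → (-3,2,2)
river: ρ → (2,2,-3)
river: ρ → (-3,4,1)
river: ρ → (1,4,-3)
ρ-cycle length = 4 (tail of 0 descent steps not counted)

4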